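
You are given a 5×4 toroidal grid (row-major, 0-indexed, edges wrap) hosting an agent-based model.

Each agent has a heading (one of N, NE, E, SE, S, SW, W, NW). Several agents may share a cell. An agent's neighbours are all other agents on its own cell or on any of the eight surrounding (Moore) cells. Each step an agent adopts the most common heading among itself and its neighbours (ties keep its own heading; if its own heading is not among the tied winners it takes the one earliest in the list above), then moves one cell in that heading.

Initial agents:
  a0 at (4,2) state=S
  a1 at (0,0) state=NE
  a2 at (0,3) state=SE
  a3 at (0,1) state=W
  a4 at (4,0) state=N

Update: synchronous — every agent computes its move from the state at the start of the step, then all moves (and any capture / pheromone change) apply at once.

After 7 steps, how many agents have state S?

t=1: a0@(0,2):S a1@(4,1):NE a2@(1,0):SE a3@(0,0):W a4@(3,0):N
t=2: a0@(1,2):S a1@(3,2):NE a2@(2,1):SE a3@(0,3):W a4@(2,0):N
t=3: a0@(2,2):S a1@(2,3):NE a2@(3,2):SE a3@(0,2):W a4@(1,0):N
t=4: a0@(3,2):S a1@(1,0):NE a2@(4,3):SE a3@(0,1):W a4@(0,0):N
t=5: a0@(4,2):S a1@(0,1):NE a2@(0,0):SE a3@(0,0):W a4@(4,0):N
t=6: a0@(0,2):S a1@(4,2):NE a2@(1,1):SE a3@(0,3):W a4@(3,0):N
t=7: a0@(1,2):S a1@(3,3):NE a2@(2,2):SE a3@(0,2):W a4@(2,0):N

1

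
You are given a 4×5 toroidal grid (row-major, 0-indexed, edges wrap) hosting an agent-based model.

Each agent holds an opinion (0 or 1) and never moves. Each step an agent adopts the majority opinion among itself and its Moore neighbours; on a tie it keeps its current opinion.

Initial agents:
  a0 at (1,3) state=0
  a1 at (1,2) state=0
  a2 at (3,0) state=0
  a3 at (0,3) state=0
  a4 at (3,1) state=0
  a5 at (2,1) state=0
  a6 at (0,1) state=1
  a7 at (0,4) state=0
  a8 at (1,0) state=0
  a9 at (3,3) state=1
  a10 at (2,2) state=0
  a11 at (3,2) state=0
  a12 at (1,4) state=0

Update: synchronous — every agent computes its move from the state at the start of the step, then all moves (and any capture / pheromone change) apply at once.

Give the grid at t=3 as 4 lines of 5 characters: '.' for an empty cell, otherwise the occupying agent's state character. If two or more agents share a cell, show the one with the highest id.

.0.00
0.000
.00..
0000.

t=1: a0@(1,3):0 a1@(1,2):0 a2@(3,0):0 a3@(0,3):0 a4@(3,1):0 a5@(2,1):0 a6@(0,1):0 a7@(0,4):0 a8@(1,0):0 a9@(3,3):0 a10@(2,2):0 a11@(3,2):0 a12@(1,4):0
t=2: (unchanged — steady state)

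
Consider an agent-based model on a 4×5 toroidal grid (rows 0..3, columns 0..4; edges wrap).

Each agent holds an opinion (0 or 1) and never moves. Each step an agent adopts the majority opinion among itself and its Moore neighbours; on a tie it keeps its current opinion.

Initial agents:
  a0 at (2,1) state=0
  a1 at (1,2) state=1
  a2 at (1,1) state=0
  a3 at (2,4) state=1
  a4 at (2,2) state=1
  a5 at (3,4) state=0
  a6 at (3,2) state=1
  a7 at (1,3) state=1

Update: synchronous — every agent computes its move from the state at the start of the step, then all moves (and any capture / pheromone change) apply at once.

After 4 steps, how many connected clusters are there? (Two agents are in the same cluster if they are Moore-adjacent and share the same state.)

t=1: a0@(2,1):1 a1@(1,2):1 a2@(1,1):0 a3@(2,4):1 a4@(2,2):1 a5@(3,4):0 a6@(3,2):1 a7@(1,3):1
t=2: a0@(2,1):1 a1@(1,2):1 a2@(1,1):1 a3@(2,4):1 a4@(2,2):1 a5@(3,4):0 a6@(3,2):1 a7@(1,3):1
t=3: (unchanged — steady state)

2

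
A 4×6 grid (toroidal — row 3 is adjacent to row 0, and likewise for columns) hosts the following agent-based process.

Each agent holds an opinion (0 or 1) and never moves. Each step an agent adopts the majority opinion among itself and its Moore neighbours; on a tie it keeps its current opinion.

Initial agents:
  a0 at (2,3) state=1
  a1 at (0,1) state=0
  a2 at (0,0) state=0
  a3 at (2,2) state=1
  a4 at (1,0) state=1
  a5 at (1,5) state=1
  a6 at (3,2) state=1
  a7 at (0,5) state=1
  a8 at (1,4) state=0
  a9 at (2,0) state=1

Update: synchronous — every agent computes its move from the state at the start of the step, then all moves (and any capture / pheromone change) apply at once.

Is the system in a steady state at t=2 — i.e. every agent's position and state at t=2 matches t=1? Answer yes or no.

t=1: a0@(2,3):1 a1@(0,1):0 a2@(0,0):1 a3@(2,2):1 a4@(1,0):1 a5@(1,5):1 a6@(3,2):1 a7@(0,5):1 a8@(1,4):1 a9@(2,0):1
t=2: a0@(2,3):1 a1@(0,1):1 a2@(0,0):1 a3@(2,2):1 a4@(1,0):1 a5@(1,5):1 a6@(3,2):1 a7@(0,5):1 a8@(1,4):1 a9@(2,0):1

no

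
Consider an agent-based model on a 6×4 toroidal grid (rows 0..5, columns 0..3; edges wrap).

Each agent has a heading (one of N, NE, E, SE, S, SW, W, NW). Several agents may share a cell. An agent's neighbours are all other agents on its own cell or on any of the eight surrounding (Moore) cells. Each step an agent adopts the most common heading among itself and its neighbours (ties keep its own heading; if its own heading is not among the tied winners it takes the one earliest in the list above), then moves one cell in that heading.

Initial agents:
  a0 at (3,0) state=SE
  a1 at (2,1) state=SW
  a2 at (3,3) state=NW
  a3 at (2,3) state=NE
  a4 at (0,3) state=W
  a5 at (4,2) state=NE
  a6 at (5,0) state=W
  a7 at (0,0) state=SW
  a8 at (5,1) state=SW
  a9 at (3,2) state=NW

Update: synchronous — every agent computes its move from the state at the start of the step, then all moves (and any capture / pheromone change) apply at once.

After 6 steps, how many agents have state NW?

10

t=1: a0@(4,1):SE a1@(3,0):SW a2@(2,2):NW a3@(1,2):NW a4@(0,2):W a5@(3,1):NW a6@(5,3):W a7@(1,3):SW a8@(0,0):SW a9@(2,1):NW
t=2: a0@(5,2):SE a1@(2,3):NW a2@(1,1):NW a3@(0,1):NW a4@(0,1):W a5@(2,0):NW a6@(5,2):W a7@(2,2):SW a8@(1,3):SW a9@(1,0):NW
t=3: a0@(5,1):W a1@(1,2):NW a2@(0,0):NW a3@(5,0):NW a4@(5,0):NW a5@(1,3):NW a6@(5,1):W a7@(3,1):SW a8@(0,2):NW a9@(0,3):NW
t=4: a0@(4,0):NW a1@(0,1):NW a2@(5,3):NW a3@(4,3):NW a4@(4,3):NW a5@(0,2):NW a6@(4,0):NW a7@(4,0):SW a8@(5,1):NW a9@(5,2):NW
t=5: a0@(3,3):NW a1@(5,0):NW a2@(4,2):NW a3@(3,2):NW a4@(3,2):NW a5@(5,1):NW a6@(3,3):NW a7@(3,3):NW a8@(4,0):NW a9@(4,1):NW
t=6: a0@(2,2):NW a1@(4,3):NW a2@(3,1):NW a3@(2,1):NW a4@(2,1):NW a5@(4,0):NW a6@(2,2):NW a7@(2,2):NW a8@(3,3):NW a9@(3,0):NW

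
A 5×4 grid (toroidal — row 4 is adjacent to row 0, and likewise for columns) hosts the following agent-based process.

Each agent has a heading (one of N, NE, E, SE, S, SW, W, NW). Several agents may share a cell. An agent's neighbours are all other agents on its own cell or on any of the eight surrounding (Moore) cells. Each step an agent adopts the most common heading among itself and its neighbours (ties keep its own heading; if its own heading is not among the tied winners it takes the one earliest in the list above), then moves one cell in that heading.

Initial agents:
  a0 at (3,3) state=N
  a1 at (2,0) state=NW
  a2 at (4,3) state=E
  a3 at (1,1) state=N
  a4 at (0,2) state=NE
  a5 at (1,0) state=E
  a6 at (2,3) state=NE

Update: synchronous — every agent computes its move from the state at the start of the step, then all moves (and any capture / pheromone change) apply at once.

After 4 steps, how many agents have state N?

7

t=1: a0@(2,3):N a1@(1,0):N a2@(4,0):E a3@(0,1):N a4@(4,3):NE a5@(1,1):E a6@(1,0):NE
t=2: a0@(1,3):N a1@(0,0):N a2@(4,1):E a3@(4,1):N a4@(3,0):NE a5@(0,1):N a6@(0,0):N
t=3: a0@(0,3):N a1@(4,0):N a2@(3,1):N a3@(3,1):N a4@(2,1):NE a5@(4,1):N a6@(4,0):N
t=4: a0@(4,3):N a1@(3,0):N a2@(2,1):N a3@(2,1):N a4@(1,1):N a5@(3,1):N a6@(3,0):N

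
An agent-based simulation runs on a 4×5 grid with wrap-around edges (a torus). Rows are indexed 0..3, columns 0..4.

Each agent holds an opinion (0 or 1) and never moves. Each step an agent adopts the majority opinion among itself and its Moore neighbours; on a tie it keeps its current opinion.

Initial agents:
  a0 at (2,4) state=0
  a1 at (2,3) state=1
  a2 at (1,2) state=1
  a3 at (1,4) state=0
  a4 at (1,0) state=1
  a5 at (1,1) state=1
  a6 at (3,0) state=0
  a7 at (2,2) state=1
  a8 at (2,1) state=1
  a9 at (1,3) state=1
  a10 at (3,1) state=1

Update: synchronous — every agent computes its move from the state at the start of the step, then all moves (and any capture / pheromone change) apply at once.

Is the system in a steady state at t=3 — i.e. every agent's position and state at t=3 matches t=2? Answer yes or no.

t=1: a0@(2,4):0 a1@(2,3):1 a2@(1,2):1 a3@(1,4):1 a4@(1,0):1 a5@(1,1):1 a6@(3,0):0 a7@(2,2):1 a8@(2,1):1 a9@(1,3):1 a10@(3,1):1
t=2: a0@(2,4):1 a1@(2,3):1 a2@(1,2):1 a3@(1,4):1 a4@(1,0):1 a5@(1,1):1 a6@(3,0):0 a7@(2,2):1 a8@(2,1):1 a9@(1,3):1 a10@(3,1):1
t=3: a0@(2,4):1 a1@(2,3):1 a2@(1,2):1 a3@(1,4):1 a4@(1,0):1 a5@(1,1):1 a6@(3,0):1 a7@(2,2):1 a8@(2,1):1 a9@(1,3):1 a10@(3,1):1

no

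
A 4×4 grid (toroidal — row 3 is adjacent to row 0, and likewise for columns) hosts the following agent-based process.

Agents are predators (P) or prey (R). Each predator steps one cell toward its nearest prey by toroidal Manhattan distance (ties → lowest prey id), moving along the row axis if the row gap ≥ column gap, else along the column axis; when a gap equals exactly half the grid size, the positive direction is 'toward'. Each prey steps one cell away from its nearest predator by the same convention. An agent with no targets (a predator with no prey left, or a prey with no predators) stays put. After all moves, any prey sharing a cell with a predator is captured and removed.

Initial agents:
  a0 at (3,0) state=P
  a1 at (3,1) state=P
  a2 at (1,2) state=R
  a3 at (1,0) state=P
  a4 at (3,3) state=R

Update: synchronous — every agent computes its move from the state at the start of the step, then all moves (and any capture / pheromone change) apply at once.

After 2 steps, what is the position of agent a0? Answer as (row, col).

(3, 3)

t=1: a0@(3,3):P a1@(3,2):P a3@(1,1):P
t=2: (unchanged — steady state)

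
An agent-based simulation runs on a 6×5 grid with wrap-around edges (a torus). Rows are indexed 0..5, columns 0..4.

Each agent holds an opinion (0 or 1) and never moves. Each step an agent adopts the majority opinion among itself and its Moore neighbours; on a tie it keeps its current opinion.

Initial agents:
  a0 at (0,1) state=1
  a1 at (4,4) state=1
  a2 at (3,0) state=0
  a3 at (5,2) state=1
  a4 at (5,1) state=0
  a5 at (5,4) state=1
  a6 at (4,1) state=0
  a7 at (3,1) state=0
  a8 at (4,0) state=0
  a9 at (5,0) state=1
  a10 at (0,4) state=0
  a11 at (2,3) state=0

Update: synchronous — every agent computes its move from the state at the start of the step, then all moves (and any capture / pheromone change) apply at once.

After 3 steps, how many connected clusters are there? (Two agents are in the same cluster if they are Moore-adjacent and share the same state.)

3

t=1: a0@(0,1):1 a1@(4,4):1 a2@(3,0):0 a3@(5,2):1 a4@(5,1):0 a5@(5,4):1 a6@(4,1):0 a7@(3,1):0 a8@(4,0):0 a9@(5,0):1 a10@(0,4):1 a11@(2,3):0
t=2: (unchanged — steady state)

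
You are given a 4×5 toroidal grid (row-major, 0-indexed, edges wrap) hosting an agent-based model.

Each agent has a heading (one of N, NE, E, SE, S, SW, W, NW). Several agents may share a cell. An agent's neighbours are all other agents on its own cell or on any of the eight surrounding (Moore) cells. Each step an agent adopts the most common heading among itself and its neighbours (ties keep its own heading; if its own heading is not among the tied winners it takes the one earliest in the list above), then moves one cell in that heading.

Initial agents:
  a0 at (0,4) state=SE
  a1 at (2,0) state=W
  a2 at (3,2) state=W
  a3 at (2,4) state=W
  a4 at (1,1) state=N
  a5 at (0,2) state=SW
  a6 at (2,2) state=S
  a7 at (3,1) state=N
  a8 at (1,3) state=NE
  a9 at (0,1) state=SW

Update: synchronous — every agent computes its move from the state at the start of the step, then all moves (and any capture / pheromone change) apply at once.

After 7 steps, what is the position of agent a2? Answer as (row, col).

(2, 0)

t=1: a0@(1,0):SE a1@(2,4):W a2@(0,1):SW a3@(2,3):W a4@(2,0):SW a5@(1,1):SW a6@(1,2):N a7@(0,0):SW a8@(0,4):NE a9@(1,0):SW
t=2: a0@(2,4):SW a1@(2,3):W a2@(1,0):SW a3@(2,2):W a4@(3,4):SW a5@(2,0):SW a6@(2,1):SW a7@(1,4):SW a8@(1,3):SW a9@(2,4):SW
t=3: a0@(3,3):SW a1@(3,2):SW a2@(2,4):SW a3@(2,1):W a4@(0,3):SW a5@(3,4):SW a6@(3,0):SW a7@(2,3):SW a8@(2,2):SW a9@(3,3):SW
t=4: a0@(0,2):SW a1@(0,1):SW a2@(3,3):SW a3@(3,0):SW a4@(1,2):SW a5@(0,3):SW a6@(0,4):SW a7@(3,2):SW a8@(3,1):SW a9@(0,2):SW
t=5: a0@(1,1):SW a1@(1,0):SW a2@(0,2):SW a3@(0,4):SW a4@(2,1):SW a5@(1,2):SW a6@(1,3):SW a7@(0,1):SW a8@(0,0):SW a9@(1,1):SW
t=6: a0@(2,0):SW a1@(2,4):SW a2@(1,1):SW a3@(1,3):SW a4@(3,0):SW a5@(2,1):SW a6@(2,2):SW a7@(1,0):SW a8@(1,4):SW a9@(2,0):SW
t=7: a0@(3,4):SW a1@(3,3):SW a2@(2,0):SW a3@(2,2):SW a4@(0,4):SW a5@(3,0):SW a6@(3,1):SW a7@(2,4):SW a8@(2,3):SW a9@(3,4):SW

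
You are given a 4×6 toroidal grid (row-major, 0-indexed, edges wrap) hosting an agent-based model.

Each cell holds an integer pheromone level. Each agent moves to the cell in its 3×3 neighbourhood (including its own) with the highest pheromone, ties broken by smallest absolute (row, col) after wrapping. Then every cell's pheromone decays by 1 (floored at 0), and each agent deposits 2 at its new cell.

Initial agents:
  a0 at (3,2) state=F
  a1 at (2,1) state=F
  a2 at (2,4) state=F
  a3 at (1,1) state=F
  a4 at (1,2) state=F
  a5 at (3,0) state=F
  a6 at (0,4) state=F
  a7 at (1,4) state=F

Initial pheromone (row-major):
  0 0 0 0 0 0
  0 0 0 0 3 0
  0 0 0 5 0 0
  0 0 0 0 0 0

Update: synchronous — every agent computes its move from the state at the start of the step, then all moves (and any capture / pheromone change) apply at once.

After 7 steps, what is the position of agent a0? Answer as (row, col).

(2, 3)

t=1: a0@(2,3) a1@(1,0) a2@(2,3) a3@(0,0) a4@(2,3) a5@(0,0) a6@(1,4) a7@(2,3) | pheromone: 4 0 0 0 0 0 / 2 0 0 0 4 0 / 0 0 0 12 0 0 / 0 0 0 0 0 0
t=2: a0@(2,3) a1@(0,0) a2@(2,3) a3@(0,0) a4@(2,3) a5@(0,0) a6@(2,3) a7@(2,3) | pheromone: 9 0 0 0 0 0 / 1 0 0 0 3 0 / 0 0 0 21 0 0 / 0 0 0 0 0 0
t=3: a0@(2,3) a1@(0,0) a2@(2,3) a3@(0,0) a4@(2,3) a5@(0,0) a6@(2,3) a7@(2,3) | pheromone: 14 0 0 0 0 0 / 0 0 0 0 2 0 / 0 0 0 30 0 0 / 0 0 0 0 0 0
t=4: a0@(2,3) a1@(0,0) a2@(2,3) a3@(0,0) a4@(2,3) a5@(0,0) a6@(2,3) a7@(2,3) | pheromone: 19 0 0 0 0 0 / 0 0 0 0 1 0 / 0 0 0 39 0 0 / 0 0 0 0 0 0
t=5: a0@(2,3) a1@(0,0) a2@(2,3) a3@(0,0) a4@(2,3) a5@(0,0) a6@(2,3) a7@(2,3) | pheromone: 24 0 0 0 0 0 / 0 0 0 0 0 0 / 0 0 0 48 0 0 / 0 0 0 0 0 0
t=6: a0@(2,3) a1@(0,0) a2@(2,3) a3@(0,0) a4@(2,3) a5@(0,0) a6@(2,3) a7@(2,3) | pheromone: 29 0 0 0 0 0 / 0 0 0 0 0 0 / 0 0 0 57 0 0 / 0 0 0 0 0 0
t=7: a0@(2,3) a1@(0,0) a2@(2,3) a3@(0,0) a4@(2,3) a5@(0,0) a6@(2,3) a7@(2,3) | pheromone: 34 0 0 0 0 0 / 0 0 0 0 0 0 / 0 0 0 66 0 0 / 0 0 0 0 0 0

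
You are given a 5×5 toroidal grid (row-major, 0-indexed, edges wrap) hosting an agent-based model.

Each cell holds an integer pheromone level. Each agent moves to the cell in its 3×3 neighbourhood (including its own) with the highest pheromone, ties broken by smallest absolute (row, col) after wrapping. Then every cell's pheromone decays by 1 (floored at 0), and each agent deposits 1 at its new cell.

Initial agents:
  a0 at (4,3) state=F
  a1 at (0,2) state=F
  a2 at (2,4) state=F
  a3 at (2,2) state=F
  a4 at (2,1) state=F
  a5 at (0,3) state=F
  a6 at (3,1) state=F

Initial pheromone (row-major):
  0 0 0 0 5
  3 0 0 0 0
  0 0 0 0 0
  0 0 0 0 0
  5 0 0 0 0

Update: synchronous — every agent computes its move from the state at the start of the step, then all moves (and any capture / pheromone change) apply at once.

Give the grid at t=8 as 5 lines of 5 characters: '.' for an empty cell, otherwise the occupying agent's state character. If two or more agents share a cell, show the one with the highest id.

t=1: a0@(0,4) a1@(0,1) a2@(1,0) a3@(1,1) a4@(1,0) a5@(0,4) a6@(4,0) | pheromone: 0 1 0 0 6 / 4 1 0 0 0 / 0 0 0 0 0 / 0 0 0 0 0 / 5 0 0 0 0
t=2: a0@(0,4) a1@(4,0) a2@(0,4) a3@(1,0) a4@(0,4) a5@(0,4) a6@(0,4) | pheromone: 0 0 0 0 10 / 4 0 0 0 0 / 0 0 0 0 0 / 0 0 0 0 0 / 5 0 0 0 0
t=3: a0@(0,4) a1@(0,4) a2@(0,4) a3@(0,4) a4@(0,4) a5@(0,4) a6@(0,4) | pheromone: 0 0 0 0 16 / 3 0 0 0 0 / 0 0 0 0 0 / 0 0 0 0 0 / 4 0 0 0 0
t=4: a0@(0,4) a1@(0,4) a2@(0,4) a3@(0,4) a4@(0,4) a5@(0,4) a6@(0,4) | pheromone: 0 0 0 0 22 / 2 0 0 0 0 / 0 0 0 0 0 / 0 0 0 0 0 / 3 0 0 0 0
t=5: a0@(0,4) a1@(0,4) a2@(0,4) a3@(0,4) a4@(0,4) a5@(0,4) a6@(0,4) | pheromone: 0 0 0 0 28 / 1 0 0 0 0 / 0 0 0 0 0 / 0 0 0 0 0 / 2 0 0 0 0
t=6: a0@(0,4) a1@(0,4) a2@(0,4) a3@(0,4) a4@(0,4) a5@(0,4) a6@(0,4) | pheromone: 0 0 0 0 34 / 0 0 0 0 0 / 0 0 0 0 0 / 0 0 0 0 0 / 1 0 0 0 0
t=7: a0@(0,4) a1@(0,4) a2@(0,4) a3@(0,4) a4@(0,4) a5@(0,4) a6@(0,4) | pheromone: 0 0 0 0 40 / 0 0 0 0 0 / 0 0 0 0 0 / 0 0 0 0 0 / 0 0 0 0 0
t=8: a0@(0,4) a1@(0,4) a2@(0,4) a3@(0,4) a4@(0,4) a5@(0,4) a6@(0,4) | pheromone: 0 0 0 0 46 / 0 0 0 0 0 / 0 0 0 0 0 / 0 0 0 0 0 / 0 0 0 0 0

....F
.....
.....
.....
.....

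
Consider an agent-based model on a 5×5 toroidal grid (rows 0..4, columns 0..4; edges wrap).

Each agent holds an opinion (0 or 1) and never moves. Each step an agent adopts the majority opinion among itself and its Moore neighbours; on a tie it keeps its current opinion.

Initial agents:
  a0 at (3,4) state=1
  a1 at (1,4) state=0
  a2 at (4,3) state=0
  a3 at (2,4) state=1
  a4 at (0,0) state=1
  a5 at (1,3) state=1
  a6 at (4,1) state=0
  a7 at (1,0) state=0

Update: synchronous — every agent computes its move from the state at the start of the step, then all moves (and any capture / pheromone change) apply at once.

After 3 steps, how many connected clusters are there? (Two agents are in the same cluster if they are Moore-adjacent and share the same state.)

t=1: a0@(3,4):1 a1@(1,4):1 a2@(4,3):0 a3@(2,4):1 a4@(0,0):0 a5@(1,3):1 a6@(4,1):0 a7@(1,0):0
t=2: (unchanged — steady state)

3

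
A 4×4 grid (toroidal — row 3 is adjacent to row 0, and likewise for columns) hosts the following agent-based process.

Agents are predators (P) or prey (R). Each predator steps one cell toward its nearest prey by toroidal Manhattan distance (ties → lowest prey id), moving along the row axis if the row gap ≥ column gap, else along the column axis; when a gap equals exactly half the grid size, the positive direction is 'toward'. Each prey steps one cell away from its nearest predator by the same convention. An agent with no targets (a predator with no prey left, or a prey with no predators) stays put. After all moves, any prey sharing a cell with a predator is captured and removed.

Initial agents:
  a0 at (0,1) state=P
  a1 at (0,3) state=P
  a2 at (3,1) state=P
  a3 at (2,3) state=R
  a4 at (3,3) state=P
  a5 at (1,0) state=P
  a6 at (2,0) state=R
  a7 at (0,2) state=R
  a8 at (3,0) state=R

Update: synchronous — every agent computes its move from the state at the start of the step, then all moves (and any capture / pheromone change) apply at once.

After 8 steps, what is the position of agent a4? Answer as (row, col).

(3, 1)

t=1: a0@(0,2):P a1@(0,2):P a2@(3,0):P a3@(1,3):R a4@(2,3):P a5@(2,0):P a7@(0,3):R a8@(3,3):R
t=2: a0@(0,3):P a1@(0,3):P a2@(3,3):P a4@(1,3):P a5@(1,0):P a7@(0,0):R a8@(3,2):R
t=3: a0@(0,0):P a1@(0,0):P a2@(3,2):P a4@(0,3):P a5@(0,0):P a7@(0,1):R a8@(3,1):R
t=4: a0@(0,1):P a1@(0,1):P a2@(3,1):P a4@(0,0):P a5@(0,1):P a7@(0,2):R a8@(3,0):R
t=5: a0@(0,2):P a1@(0,2):P a2@(3,0):P a4@(3,0):P a5@(0,2):P a7@(0,3):R a8@(3,3):R
t=6: a0@(0,3):P a1@(0,3):P a2@(3,3):P a4@(3,3):P a5@(0,3):P a7@(0,0):R a8@(3,2):R
t=7: a0@(0,0):P a1@(0,0):P a2@(3,2):P a4@(3,2):P a5@(0,0):P a7@(0,1):R a8@(3,1):R
t=8: a0@(0,1):P a1@(0,1):P a2@(3,1):P a4@(3,1):P a5@(0,1):P a7@(0,2):R a8@(3,0):R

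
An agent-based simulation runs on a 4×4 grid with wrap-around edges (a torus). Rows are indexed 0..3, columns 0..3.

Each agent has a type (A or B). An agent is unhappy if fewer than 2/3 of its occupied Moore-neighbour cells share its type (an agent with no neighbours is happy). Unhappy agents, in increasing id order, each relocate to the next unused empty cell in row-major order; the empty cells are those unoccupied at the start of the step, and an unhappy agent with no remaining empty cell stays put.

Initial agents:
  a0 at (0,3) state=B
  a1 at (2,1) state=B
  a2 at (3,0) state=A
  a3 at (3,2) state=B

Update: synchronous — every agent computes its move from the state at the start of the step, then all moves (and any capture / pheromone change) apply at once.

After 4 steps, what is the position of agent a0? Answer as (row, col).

(0, 0)

t=1: a0@(0,0):B a1@(0,1):B a2@(0,2):A a3@(3,2):B
t=2: a0@(0,0):B a1@(0,1):B a2@(0,3):A a3@(1,0):B
t=3: a0@(0,0):B a1@(0,1):B a2@(0,2):A a3@(1,0):B
t=4: a0@(0,0):B a1@(0,1):B a2@(0,3):A a3@(1,0):B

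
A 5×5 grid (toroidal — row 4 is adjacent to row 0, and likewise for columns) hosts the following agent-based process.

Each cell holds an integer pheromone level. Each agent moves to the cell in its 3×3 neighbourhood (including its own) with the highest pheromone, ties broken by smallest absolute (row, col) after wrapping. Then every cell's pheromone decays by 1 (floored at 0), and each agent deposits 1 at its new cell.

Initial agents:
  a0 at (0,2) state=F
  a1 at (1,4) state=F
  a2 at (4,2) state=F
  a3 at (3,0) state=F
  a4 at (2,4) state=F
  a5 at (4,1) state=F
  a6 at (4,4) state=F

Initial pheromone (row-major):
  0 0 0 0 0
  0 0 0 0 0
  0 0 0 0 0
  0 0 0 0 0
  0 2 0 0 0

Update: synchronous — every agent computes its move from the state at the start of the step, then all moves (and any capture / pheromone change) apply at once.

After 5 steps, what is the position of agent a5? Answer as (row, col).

(4, 1)

t=1: a0@(4,1) a1@(0,0) a2@(4,1) a3@(4,1) a4@(1,0) a5@(4,1) a6@(0,0) | pheromone: 2 0 0 0 0 / 1 0 0 0 0 / 0 0 0 0 0 / 0 0 0 0 0 / 0 5 0 0 0
t=2: a0@(4,1) a1@(4,1) a2@(4,1) a3@(4,1) a4@(0,0) a5@(4,1) a6@(4,1) | pheromone: 2 0 0 0 0 / 0 0 0 0 0 / 0 0 0 0 0 / 0 0 0 0 0 / 0 10 0 0 0
t=3: a0@(4,1) a1@(4,1) a2@(4,1) a3@(4,1) a4@(4,1) a5@(4,1) a6@(4,1) | pheromone: 1 0 0 0 0 / 0 0 0 0 0 / 0 0 0 0 0 / 0 0 0 0 0 / 0 16 0 0 0
t=4: a0@(4,1) a1@(4,1) a2@(4,1) a3@(4,1) a4@(4,1) a5@(4,1) a6@(4,1) | pheromone: 0 0 0 0 0 / 0 0 0 0 0 / 0 0 0 0 0 / 0 0 0 0 0 / 0 22 0 0 0
t=5: a0@(4,1) a1@(4,1) a2@(4,1) a3@(4,1) a4@(4,1) a5@(4,1) a6@(4,1) | pheromone: 0 0 0 0 0 / 0 0 0 0 0 / 0 0 0 0 0 / 0 0 0 0 0 / 0 28 0 0 0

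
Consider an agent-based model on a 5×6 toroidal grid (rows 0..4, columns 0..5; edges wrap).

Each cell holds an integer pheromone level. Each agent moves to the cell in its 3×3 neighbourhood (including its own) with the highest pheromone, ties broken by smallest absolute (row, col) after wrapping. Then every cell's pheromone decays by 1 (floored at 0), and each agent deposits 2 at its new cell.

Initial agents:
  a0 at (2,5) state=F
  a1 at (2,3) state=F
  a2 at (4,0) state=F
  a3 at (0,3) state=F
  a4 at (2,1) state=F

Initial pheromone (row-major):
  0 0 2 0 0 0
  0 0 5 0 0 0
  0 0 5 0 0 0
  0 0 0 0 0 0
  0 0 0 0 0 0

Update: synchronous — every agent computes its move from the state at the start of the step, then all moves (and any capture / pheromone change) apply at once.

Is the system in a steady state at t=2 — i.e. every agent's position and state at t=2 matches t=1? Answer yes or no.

no

t=1: a0@(1,0) a1@(1,2) a2@(0,0) a3@(1,2) a4@(1,2) | pheromone: 2 0 1 0 0 0 / 2 0 10 0 0 0 / 0 0 4 0 0 0 / 0 0 0 0 0 0 / 0 0 0 0 0 0
t=2: a0@(0,0) a1@(1,2) a2@(0,0) a3@(1,2) a4@(1,2) | pheromone: 5 0 0 0 0 0 / 1 0 15 0 0 0 / 0 0 3 0 0 0 / 0 0 0 0 0 0 / 0 0 0 0 0 0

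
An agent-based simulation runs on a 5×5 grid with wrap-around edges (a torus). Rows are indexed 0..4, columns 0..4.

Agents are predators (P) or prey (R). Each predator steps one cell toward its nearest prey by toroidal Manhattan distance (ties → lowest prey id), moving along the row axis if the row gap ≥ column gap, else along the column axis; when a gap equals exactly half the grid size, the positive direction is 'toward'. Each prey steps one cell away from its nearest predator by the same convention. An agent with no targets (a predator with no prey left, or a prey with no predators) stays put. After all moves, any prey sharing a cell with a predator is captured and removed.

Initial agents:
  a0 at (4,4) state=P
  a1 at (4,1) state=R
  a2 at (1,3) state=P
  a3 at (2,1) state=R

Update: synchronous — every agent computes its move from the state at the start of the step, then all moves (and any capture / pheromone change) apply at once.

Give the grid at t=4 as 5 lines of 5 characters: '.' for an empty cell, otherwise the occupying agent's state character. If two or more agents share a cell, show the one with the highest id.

t=1: a0@(4,0):P a1@(4,2):R a2@(1,2):P a3@(2,0):R
t=2: a0@(4,1):P a1@(4,3):R a2@(0,2):P a3@(1,0):R
t=3: a0@(4,2):P a1@(4,4):R a2@(4,2):P a3@(2,0):R
t=4: a0@(4,3):P a1@(4,0):R a2@(4,3):P a3@(1,0):R

.....
R....
.....
.....
R..P.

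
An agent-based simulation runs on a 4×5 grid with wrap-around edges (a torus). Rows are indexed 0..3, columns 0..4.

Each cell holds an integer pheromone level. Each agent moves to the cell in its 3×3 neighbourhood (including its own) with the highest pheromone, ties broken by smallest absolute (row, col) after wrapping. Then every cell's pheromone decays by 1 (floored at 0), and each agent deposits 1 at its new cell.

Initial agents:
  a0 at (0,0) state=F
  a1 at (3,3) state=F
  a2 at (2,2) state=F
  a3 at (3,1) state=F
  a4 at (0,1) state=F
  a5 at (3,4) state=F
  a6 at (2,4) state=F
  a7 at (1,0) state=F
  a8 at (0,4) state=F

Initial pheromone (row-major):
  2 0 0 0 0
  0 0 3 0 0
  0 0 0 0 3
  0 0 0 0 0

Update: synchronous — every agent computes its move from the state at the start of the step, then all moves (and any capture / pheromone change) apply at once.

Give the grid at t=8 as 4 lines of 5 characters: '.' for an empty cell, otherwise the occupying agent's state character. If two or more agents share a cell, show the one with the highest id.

F....
..F..
....F
.....

t=1: a0@(0,0) a1@(2,4) a2@(1,2) a3@(0,0) a4@(1,2) a5@(2,4) a6@(2,4) a7@(2,4) a8@(0,0) | pheromone: 4 0 0 0 0 / 0 0 4 0 0 / 0 0 0 0 6 / 0 0 0 0 0
t=2: a0@(0,0) a1@(2,4) a2@(1,2) a3@(0,0) a4@(1,2) a5@(2,4) a6@(2,4) a7@(2,4) a8@(0,0) | pheromone: 6 0 0 0 0 / 0 0 5 0 0 / 0 0 0 0 9 / 0 0 0 0 0
t=3: a0@(0,0) a1@(2,4) a2@(1,2) a3@(0,0) a4@(1,2) a5@(2,4) a6@(2,4) a7@(2,4) a8@(0,0) | pheromone: 8 0 0 0 0 / 0 0 6 0 0 / 0 0 0 0 12 / 0 0 0 0 0
t=4: a0@(0,0) a1@(2,4) a2@(1,2) a3@(0,0) a4@(1,2) a5@(2,4) a6@(2,4) a7@(2,4) a8@(0,0) | pheromone: 10 0 0 0 0 / 0 0 7 0 0 / 0 0 0 0 15 / 0 0 0 0 0
t=5: a0@(0,0) a1@(2,4) a2@(1,2) a3@(0,0) a4@(1,2) a5@(2,4) a6@(2,4) a7@(2,4) a8@(0,0) | pheromone: 12 0 0 0 0 / 0 0 8 0 0 / 0 0 0 0 18 / 0 0 0 0 0
t=6: a0@(0,0) a1@(2,4) a2@(1,2) a3@(0,0) a4@(1,2) a5@(2,4) a6@(2,4) a7@(2,4) a8@(0,0) | pheromone: 14 0 0 0 0 / 0 0 9 0 0 / 0 0 0 0 21 / 0 0 0 0 0
t=7: a0@(0,0) a1@(2,4) a2@(1,2) a3@(0,0) a4@(1,2) a5@(2,4) a6@(2,4) a7@(2,4) a8@(0,0) | pheromone: 16 0 0 0 0 / 0 0 10 0 0 / 0 0 0 0 24 / 0 0 0 0 0
t=8: a0@(0,0) a1@(2,4) a2@(1,2) a3@(0,0) a4@(1,2) a5@(2,4) a6@(2,4) a7@(2,4) a8@(0,0) | pheromone: 18 0 0 0 0 / 0 0 11 0 0 / 0 0 0 0 27 / 0 0 0 0 0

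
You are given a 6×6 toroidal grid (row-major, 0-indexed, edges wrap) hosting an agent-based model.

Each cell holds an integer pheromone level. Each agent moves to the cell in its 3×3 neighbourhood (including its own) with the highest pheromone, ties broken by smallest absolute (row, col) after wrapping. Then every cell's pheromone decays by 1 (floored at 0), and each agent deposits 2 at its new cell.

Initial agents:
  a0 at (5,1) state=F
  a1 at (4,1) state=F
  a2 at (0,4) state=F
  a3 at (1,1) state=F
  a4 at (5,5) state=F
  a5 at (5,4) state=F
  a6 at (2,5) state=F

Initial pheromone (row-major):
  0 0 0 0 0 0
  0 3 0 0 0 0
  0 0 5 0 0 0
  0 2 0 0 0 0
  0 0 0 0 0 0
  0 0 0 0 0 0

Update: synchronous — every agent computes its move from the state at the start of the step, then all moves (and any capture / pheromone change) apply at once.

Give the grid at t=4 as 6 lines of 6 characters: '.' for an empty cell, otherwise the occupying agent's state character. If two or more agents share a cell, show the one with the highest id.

F..F..
......
..F...
......
......
......

t=1: a0@(0,0) a1@(3,1) a2@(0,3) a3@(2,2) a4@(0,0) a5@(0,3) a6@(1,0) | pheromone: 4 0 0 4 0 0 / 2 2 0 0 0 0 / 0 0 6 0 0 0 / 0 3 0 0 0 0 / 0 0 0 0 0 0 / 0 0 0 0 0 0
t=2: a0@(0,0) a1@(2,2) a2@(0,3) a3@(2,2) a4@(0,0) a5@(0,3) a6@(0,0) | pheromone: 9 0 0 7 0 0 / 1 1 0 0 0 0 / 0 0 9 0 0 0 / 0 2 0 0 0 0 / 0 0 0 0 0 0 / 0 0 0 0 0 0
t=3: a0@(0,0) a1@(2,2) a2@(0,3) a3@(2,2) a4@(0,0) a5@(0,3) a6@(0,0) | pheromone: 14 0 0 10 0 0 / 0 0 0 0 0 0 / 0 0 12 0 0 0 / 0 1 0 0 0 0 / 0 0 0 0 0 0 / 0 0 0 0 0 0
t=4: a0@(0,0) a1@(2,2) a2@(0,3) a3@(2,2) a4@(0,0) a5@(0,3) a6@(0,0) | pheromone: 19 0 0 13 0 0 / 0 0 0 0 0 0 / 0 0 15 0 0 0 / 0 0 0 0 0 0 / 0 0 0 0 0 0 / 0 0 0 0 0 0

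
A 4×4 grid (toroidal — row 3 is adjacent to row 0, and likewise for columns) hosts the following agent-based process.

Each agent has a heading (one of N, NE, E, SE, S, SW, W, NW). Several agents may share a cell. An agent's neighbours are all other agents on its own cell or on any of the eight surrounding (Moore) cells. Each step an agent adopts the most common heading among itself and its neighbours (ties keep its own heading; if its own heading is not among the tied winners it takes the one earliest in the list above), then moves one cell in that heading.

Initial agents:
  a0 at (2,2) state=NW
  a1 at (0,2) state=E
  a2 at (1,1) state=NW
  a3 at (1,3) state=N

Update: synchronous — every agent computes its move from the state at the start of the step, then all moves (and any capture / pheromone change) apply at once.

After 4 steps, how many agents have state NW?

4

t=1: a0@(1,1):NW a1@(0,3):E a2@(0,0):NW a3@(0,3):N
t=2: a0@(0,0):NW a1@(0,0):E a2@(3,3):NW a3@(3,3):N
t=3: a0@(3,3):NW a1@(3,3):NW a2@(2,2):NW a3@(2,2):NW
t=4: a0@(2,2):NW a1@(2,2):NW a2@(1,1):NW a3@(1,1):NW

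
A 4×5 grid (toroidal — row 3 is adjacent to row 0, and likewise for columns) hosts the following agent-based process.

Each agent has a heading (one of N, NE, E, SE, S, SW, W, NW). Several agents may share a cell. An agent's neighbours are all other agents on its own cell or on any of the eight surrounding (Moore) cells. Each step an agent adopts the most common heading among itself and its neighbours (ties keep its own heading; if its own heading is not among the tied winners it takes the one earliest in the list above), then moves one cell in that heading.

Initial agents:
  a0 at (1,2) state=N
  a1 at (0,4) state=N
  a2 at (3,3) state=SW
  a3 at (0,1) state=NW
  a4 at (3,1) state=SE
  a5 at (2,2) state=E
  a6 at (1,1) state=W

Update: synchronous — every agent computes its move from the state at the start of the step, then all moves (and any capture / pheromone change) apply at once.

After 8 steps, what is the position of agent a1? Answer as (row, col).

t=1: a0@(0,2):N a1@(3,4):N a2@(0,2):SW a3@(3,0):NW a4@(0,2):SE a5@(2,3):E a6@(1,0):W
t=2: a0@(3,2):N a1@(2,4):N a2@(1,1):SW a3@(2,4):NW a4@(1,3):SE a5@(2,4):E a6@(1,4):W
t=3: a0@(2,2):N a1@(1,4):N a2@(2,0):SW a3@(1,3):NW a4@(2,4):SE a5@(2,0):E a6@(1,3):W
t=4: a0@(1,2):N a1@(0,4):N a2@(3,4):SW a3@(0,3):N a4@(3,0):SE a5@(2,1):E a6@(0,3):N
t=5: a0@(0,2):N a1@(3,4):N a2@(2,4):N a3@(3,3):N a4@(0,1):SE a5@(2,2):E a6@(3,3):N
t=6: a0@(3,2):N a1@(2,4):N a2@(1,4):N a3@(2,3):N a4@(1,2):SE a5@(1,2):N a6@(2,3):N
t=7: a0@(2,2):N a1@(1,4):N a2@(0,4):N a3@(1,3):N a4@(0,2):N a5@(0,2):N a6@(1,3):N
t=8: a0@(1,2):N a1@(0,4):N a2@(3,4):N a3@(0,3):N a4@(3,2):N a5@(3,2):N a6@(0,3):N

(0, 4)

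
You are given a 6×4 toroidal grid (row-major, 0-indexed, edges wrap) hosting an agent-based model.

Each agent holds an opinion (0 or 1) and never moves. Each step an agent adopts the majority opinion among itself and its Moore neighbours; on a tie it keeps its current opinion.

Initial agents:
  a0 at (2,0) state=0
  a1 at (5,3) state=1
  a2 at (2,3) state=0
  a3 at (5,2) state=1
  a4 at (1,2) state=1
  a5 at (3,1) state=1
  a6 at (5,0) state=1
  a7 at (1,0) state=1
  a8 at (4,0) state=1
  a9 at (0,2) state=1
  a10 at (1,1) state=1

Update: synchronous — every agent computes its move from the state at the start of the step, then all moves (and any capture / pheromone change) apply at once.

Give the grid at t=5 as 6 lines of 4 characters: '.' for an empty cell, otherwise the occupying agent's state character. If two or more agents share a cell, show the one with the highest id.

..1.
111.
1..1
.1..
1...
1.11

t=1: a0@(2,0):1 a1@(5,3):1 a2@(2,3):0 a3@(5,2):1 a4@(1,2):1 a5@(3,1):1 a6@(5,0):1 a7@(1,0):1 a8@(4,0):1 a9@(0,2):1 a10@(1,1):1
t=2: a0@(2,0):1 a1@(5,3):1 a2@(2,3):1 a3@(5,2):1 a4@(1,2):1 a5@(3,1):1 a6@(5,0):1 a7@(1,0):1 a8@(4,0):1 a9@(0,2):1 a10@(1,1):1
t=3: (unchanged — steady state)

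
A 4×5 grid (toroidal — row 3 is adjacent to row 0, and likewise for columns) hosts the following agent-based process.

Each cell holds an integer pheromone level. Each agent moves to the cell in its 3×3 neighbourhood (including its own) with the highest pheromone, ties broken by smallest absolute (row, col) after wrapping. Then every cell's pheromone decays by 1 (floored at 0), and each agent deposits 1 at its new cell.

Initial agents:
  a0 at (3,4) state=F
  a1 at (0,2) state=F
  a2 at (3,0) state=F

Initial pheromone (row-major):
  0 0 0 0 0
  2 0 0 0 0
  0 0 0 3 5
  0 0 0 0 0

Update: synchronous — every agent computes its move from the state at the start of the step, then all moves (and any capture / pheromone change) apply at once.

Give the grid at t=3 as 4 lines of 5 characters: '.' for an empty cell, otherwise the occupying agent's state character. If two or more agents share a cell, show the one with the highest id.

t=1: a0@(2,4) a1@(0,1) a2@(2,4) | pheromone: 0 1 0 0 0 / 1 0 0 0 0 / 0 0 0 2 6 / 0 0 0 0 0
t=2: a0@(2,4) a1@(0,1) a2@(2,4) | pheromone: 0 1 0 0 0 / 0 0 0 0 0 / 0 0 0 1 7 / 0 0 0 0 0
t=3: a0@(2,4) a1@(0,1) a2@(2,4) | pheromone: 0 1 0 0 0 / 0 0 0 0 0 / 0 0 0 0 8 / 0 0 0 0 0

.F...
.....
....F
.....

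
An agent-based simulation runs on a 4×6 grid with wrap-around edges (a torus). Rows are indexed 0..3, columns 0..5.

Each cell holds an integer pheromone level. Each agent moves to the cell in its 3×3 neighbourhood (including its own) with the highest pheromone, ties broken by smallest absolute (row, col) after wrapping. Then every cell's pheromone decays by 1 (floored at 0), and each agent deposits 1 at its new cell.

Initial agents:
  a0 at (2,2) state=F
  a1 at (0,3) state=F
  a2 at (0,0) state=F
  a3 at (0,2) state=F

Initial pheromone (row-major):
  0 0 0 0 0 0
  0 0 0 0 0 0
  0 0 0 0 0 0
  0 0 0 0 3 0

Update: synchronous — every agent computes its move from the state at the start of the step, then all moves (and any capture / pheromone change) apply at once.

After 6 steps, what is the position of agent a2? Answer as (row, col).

t=1: a0@(1,1) a1@(3,4) a2@(0,0) a3@(0,1) | pheromone: 1 1 0 0 0 0 / 0 1 0 0 0 0 / 0 0 0 0 0 0 / 0 0 0 0 3 0
t=2: a0@(0,0) a1@(3,4) a2@(0,0) a3@(0,0) | pheromone: 3 0 0 0 0 0 / 0 0 0 0 0 0 / 0 0 0 0 0 0 / 0 0 0 0 3 0
t=3: a0@(0,0) a1@(3,4) a2@(0,0) a3@(0,0) | pheromone: 5 0 0 0 0 0 / 0 0 0 0 0 0 / 0 0 0 0 0 0 / 0 0 0 0 3 0
t=4: a0@(0,0) a1@(3,4) a2@(0,0) a3@(0,0) | pheromone: 7 0 0 0 0 0 / 0 0 0 0 0 0 / 0 0 0 0 0 0 / 0 0 0 0 3 0
t=5: a0@(0,0) a1@(3,4) a2@(0,0) a3@(0,0) | pheromone: 9 0 0 0 0 0 / 0 0 0 0 0 0 / 0 0 0 0 0 0 / 0 0 0 0 3 0
t=6: a0@(0,0) a1@(3,4) a2@(0,0) a3@(0,0) | pheromone: 11 0 0 0 0 0 / 0 0 0 0 0 0 / 0 0 0 0 0 0 / 0 0 0 0 3 0

(0, 0)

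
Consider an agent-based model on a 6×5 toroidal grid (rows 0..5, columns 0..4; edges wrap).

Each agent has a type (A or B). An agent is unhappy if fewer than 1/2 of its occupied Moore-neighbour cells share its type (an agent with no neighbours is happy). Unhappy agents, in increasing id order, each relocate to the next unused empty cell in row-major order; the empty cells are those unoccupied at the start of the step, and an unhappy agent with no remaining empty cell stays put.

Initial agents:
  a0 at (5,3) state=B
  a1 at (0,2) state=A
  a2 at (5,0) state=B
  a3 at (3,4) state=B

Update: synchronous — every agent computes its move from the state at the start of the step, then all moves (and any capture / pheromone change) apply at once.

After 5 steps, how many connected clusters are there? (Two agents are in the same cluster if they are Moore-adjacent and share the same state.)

t=1: a0@(0,0):B a1@(0,1):A a2@(5,0):B a3@(3,4):B
t=2: a0@(0,0):B a1@(0,2):A a2@(5,0):B a3@(3,4):B
t=3: (unchanged — steady state)

3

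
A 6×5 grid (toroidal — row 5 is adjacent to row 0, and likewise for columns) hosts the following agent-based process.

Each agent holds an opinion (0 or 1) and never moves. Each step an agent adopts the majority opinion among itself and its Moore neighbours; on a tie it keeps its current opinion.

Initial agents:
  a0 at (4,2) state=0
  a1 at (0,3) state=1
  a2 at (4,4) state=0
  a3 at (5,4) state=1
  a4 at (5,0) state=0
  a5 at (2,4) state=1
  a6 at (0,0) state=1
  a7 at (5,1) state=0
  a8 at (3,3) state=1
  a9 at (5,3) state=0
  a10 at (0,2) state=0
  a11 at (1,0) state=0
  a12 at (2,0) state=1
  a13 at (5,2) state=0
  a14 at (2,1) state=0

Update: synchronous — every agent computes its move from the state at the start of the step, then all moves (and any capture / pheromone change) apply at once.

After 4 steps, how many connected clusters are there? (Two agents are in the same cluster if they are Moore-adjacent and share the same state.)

t=1: a0@(4,2):0 a1@(0,3):0 a2@(4,4):0 a3@(5,4):1 a4@(5,0):0 a5@(2,4):1 a6@(0,0):0 a7@(5,1):0 a8@(3,3):1 a9@(5,3):0 a10@(0,2):0 a11@(1,0):1 a12@(2,0):1 a13@(5,2):0 a14@(2,1):0
t=2: a0@(4,2):0 a1@(0,3):0 a2@(4,4):0 a3@(5,4):0 a4@(5,0):0 a5@(2,4):1 a6@(0,0):0 a7@(5,1):0 a8@(3,3):1 a9@(5,3):0 a10@(0,2):0 a11@(1,0):1 a12@(2,0):1 a13@(5,2):0 a14@(2,1):1
t=3: (unchanged — steady state)

2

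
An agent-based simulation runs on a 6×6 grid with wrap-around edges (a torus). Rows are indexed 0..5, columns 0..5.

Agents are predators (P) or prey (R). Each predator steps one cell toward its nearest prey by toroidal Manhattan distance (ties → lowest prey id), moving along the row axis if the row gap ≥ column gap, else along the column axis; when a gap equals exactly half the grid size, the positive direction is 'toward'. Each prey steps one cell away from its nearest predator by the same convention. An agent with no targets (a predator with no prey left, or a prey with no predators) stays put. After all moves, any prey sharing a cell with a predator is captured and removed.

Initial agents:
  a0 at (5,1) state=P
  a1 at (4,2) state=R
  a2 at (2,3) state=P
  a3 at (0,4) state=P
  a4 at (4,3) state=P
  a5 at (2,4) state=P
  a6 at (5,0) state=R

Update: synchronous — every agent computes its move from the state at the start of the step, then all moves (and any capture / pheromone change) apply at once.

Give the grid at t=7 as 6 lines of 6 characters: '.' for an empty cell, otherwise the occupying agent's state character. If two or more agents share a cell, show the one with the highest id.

t=1: a0@(5,0):P a1@(4,1):R a2@(3,3):P a3@(0,5):P a4@(4,2):P a5@(3,4):P a6@(5,5):R
t=2: a0@(5,5):P a1@(4,0):R a2@(3,2):P a3@(5,5):P a4@(4,1):P a5@(4,4):P a6@(5,4):R
t=3: a0@(5,4):P a1@(4,5):R a2@(3,1):P a3@(5,4):P a4@(4,0):P a5@(5,4):P a6@(5,3):R
t=4: a0@(5,3):P a1@(4,4):R a2@(3,0):P a3@(5,3):P a4@(4,5):P a5@(5,3):P a6@(5,2):R
t=5: a0@(5,2):P a1@(4,3):R a2@(3,5):P a3@(5,2):P a4@(4,4):P a5@(5,2):P a6@(5,1):R
t=6: a0@(5,1):P a1@(4,2):R a2@(3,4):P a3@(5,1):P a4@(4,3):P a5@(5,1):P a6@(5,0):R
t=7: a0@(5,0):P a1@(4,1):R a2@(3,3):P a3@(5,0):P a4@(4,2):P a5@(5,0):P a6@(5,5):R

......
......
......
...P..
.RP...
P....R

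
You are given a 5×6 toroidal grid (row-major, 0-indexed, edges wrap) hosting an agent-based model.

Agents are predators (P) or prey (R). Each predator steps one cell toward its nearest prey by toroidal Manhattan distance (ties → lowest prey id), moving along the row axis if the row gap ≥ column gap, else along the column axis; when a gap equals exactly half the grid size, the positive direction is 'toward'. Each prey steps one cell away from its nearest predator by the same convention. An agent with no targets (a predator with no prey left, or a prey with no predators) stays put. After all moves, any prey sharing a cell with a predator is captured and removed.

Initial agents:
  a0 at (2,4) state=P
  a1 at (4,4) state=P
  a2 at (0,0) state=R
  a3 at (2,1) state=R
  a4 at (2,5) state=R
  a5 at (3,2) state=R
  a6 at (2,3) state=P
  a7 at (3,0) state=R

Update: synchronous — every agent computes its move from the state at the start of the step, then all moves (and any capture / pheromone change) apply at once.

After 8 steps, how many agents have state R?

3

t=1: a0@(2,5):P a1@(4,5):P a2@(0,1):R a3@(2,0):R a4@(2,0):R a5@(4,2):R a6@(2,2):P a7@(3,1):R
t=2: a0@(2,0):P a1@(4,0):P a2@(0,2):R a5@(0,2):R a6@(2,1):P a7@(4,1):R
t=3: a0@(3,0):P a1@(4,1):P a2@(0,3):R a5@(0,3):R a6@(3,1):P a7@(4,2):R
t=4: a0@(3,1):P a1@(4,2):P a2@(0,4):R a5@(0,4):R a6@(4,1):P a7@(4,3):R
t=5: a0@(3,2):P a1@(4,3):P a2@(0,5):R a5@(0,5):R a6@(4,2):P a7@(4,4):R
t=6: a0@(3,3):P a1@(4,4):P a2@(0,0):R a5@(0,0):R a6@(4,3):P a7@(4,5):R
t=7: a0@(3,4):P a1@(4,5):P a2@(0,1):R a5@(0,1):R a6@(4,4):P a7@(4,0):R
t=8: a0@(3,5):P a1@(4,0):P a2@(0,2):R a5@(0,2):R a6@(4,5):P a7@(4,1):R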